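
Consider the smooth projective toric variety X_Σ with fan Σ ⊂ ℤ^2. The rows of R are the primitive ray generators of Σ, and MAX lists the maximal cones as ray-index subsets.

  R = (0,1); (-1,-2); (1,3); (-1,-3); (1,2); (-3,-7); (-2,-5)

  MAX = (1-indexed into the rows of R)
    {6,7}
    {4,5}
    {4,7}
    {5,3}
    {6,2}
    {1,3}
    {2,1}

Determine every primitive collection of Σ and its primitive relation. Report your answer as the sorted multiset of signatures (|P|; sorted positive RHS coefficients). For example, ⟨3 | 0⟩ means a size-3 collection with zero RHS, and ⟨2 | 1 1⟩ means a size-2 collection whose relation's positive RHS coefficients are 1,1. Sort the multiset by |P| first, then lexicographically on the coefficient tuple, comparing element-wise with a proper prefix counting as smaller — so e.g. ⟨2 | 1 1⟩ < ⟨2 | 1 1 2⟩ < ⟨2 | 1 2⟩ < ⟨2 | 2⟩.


Δ(Σ) — 7 vertices, 14 min non-faces:

  {2,5}:  v_{2} + v_{5} = 0  ⟹  sig = ⟨2 | 0⟩
  {3,4}:  v_{3} + v_{4} = 0  ⟹  sig = ⟨2 | 0⟩
  {1,4}:  v_{1} + v_{4} = v_{2}  ⟹  sig = ⟨2 | 1⟩
  {1,5}:  v_{1} + v_{5} = v_{3}  ⟹  sig = ⟨2 | 1⟩
  {2,3}:  v_{2} + v_{3} = v_{1}  ⟹  sig = ⟨2 | 1⟩
  {2,4}:  v_{2} + v_{4} = v_{7}  ⟹  sig = ⟨2 | 1⟩
  {2,7}:  v_{2} + v_{7} = v_{6}  ⟹  sig = ⟨2 | 1⟩
  {3,7}:  v_{3} + v_{7} = v_{2}  ⟹  sig = ⟨2 | 1⟩
  {5,6}:  v_{5} + v_{6} = v_{7}  ⟹  sig = ⟨2 | 1⟩
  {5,7}:  v_{5} + v_{7} = v_{4}  ⟹  sig = ⟨2 | 1⟩
  {1,7}:  v_{1} + v_{7} = 2·v_{2}  ⟹  sig = ⟨2 | 2⟩
  {3,6}:  v_{3} + v_{6} = 2·v_{2}  ⟹  sig = ⟨2 | 2⟩
  {4,6}:  v_{4} + v_{6} = 2·v_{7}  ⟹  sig = ⟨2 | 2⟩
  {1,6}:  v_{1} + v_{6} = 3·v_{2}  ⟹  sig = ⟨2 | 3⟩

so the primitive-relation signature multiset is
    ⟨2 | 0⟩
    ⟨2 | 0⟩
    ⟨2 | 1⟩
    ⟨2 | 1⟩
    ⟨2 | 1⟩
    ⟨2 | 1⟩
    ⟨2 | 1⟩
    ⟨2 | 1⟩
    ⟨2 | 1⟩
    ⟨2 | 1⟩
    ⟨2 | 2⟩
    ⟨2 | 2⟩
    ⟨2 | 2⟩
    ⟨2 | 3⟩


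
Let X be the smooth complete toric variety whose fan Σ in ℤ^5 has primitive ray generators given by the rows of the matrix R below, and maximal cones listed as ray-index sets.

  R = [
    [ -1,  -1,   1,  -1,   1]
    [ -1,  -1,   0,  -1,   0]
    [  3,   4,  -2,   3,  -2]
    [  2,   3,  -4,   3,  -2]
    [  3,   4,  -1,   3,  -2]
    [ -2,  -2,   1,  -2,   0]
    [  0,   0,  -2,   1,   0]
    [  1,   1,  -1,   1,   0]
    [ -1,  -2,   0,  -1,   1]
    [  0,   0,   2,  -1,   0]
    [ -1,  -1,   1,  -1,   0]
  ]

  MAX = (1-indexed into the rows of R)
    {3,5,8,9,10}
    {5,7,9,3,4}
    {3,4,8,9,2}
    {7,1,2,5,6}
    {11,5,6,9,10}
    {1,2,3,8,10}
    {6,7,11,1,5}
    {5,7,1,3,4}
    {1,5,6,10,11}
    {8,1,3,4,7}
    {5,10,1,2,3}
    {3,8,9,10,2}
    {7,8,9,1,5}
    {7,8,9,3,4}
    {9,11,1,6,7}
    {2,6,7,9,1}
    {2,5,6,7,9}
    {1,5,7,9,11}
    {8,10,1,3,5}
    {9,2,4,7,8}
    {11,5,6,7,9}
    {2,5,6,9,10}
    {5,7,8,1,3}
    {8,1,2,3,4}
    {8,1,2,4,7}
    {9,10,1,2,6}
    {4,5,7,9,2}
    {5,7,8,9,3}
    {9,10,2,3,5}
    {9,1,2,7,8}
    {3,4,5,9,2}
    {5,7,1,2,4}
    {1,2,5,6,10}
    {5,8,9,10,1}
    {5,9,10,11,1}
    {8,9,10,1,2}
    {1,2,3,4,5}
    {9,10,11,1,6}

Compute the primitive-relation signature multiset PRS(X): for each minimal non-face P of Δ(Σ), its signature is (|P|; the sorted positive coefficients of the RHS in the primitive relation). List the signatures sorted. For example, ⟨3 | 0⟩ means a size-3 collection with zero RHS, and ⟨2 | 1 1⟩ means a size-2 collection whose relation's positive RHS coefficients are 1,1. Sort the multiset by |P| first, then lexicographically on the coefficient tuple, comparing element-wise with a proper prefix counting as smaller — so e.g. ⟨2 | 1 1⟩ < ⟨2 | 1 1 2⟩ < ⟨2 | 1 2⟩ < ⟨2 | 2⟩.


Primitive collections (16):

  {7,10}:  v_{7} + v_{10} = 0 ; sig = ⟨2 | 0⟩
  {8,11}:  v_{8} + v_{11} = 0 ; sig = ⟨2 | 0⟩
  {2,11}:  v_{2} + v_{11} = v_{6} ; sig = ⟨2 | 1⟩
  {6,8}:  v_{6} + v_{8} = v_{2} ; sig = ⟨2 | 1⟩
  {3,11}:  v_{3} + v_{11} = v_{2} + v_{5} ; sig = ⟨2 | 1 1⟩
  {4,10}:  v_{4} + v_{10} = v_{2} + v_{3} ; sig = ⟨2 | 1 1⟩
  {4,11}:  v_{4} + v_{11} = 2·v_{2} + v_{5} + v_{7} ; sig = ⟨2 | 1 1 2⟩
  {4,6}:  v_{4} + v_{6} = 3·v_{2} + v_{5} + v_{7} ; sig = ⟨2 | 1 1 3⟩
  {3,6}:  v_{3} + v_{6} = 2·v_{2} + v_{5} ; sig = ⟨2 | 1 2⟩
  {1,3,9}:  v_{1} + v_{3} + v_{9} = v_{8} ; sig = ⟨3 | 1⟩
  {2,3,7}:  v_{2} + v_{3} + v_{7} = v_{4} ; sig = ⟨3 | 1⟩
  {2,5,8}:  v_{2} + v_{5} + v_{8} = v_{3} ; sig = ⟨3 | 1⟩
  {1,4,9}:  v_{1} + v_{4} + v_{9} = v_{2} + v_{7} + v_{8} ; sig = ⟨3 | 1 1 1⟩
  {4,5,8}:  v_{4} + v_{5} + v_{8} = 2·v_{3} + v_{7} ; sig = ⟨3 | 1 2⟩
  {1,2,5,9}:  v_{1} + v_{2} + v_{5} + v_{9} = 0 ; sig = ⟨4 | 0⟩
  {1,5,6,9}:  v_{1} + v_{5} + v_{6} + v_{9} = v_{11} ; sig = ⟨4 | 1⟩

Hence PRS(X_Σ) =
    ⟨2 | 0⟩
    ⟨2 | 0⟩
    ⟨2 | 1⟩
    ⟨2 | 1⟩
    ⟨2 | 1 1⟩
    ⟨2 | 1 1⟩
    ⟨2 | 1 1 2⟩
    ⟨2 | 1 1 3⟩
    ⟨2 | 1 2⟩
    ⟨3 | 1⟩
    ⟨3 | 1⟩
    ⟨3 | 1⟩
    ⟨3 | 1 1 1⟩
    ⟨3 | 1 2⟩
    ⟨4 | 0⟩
    ⟨4 | 1⟩


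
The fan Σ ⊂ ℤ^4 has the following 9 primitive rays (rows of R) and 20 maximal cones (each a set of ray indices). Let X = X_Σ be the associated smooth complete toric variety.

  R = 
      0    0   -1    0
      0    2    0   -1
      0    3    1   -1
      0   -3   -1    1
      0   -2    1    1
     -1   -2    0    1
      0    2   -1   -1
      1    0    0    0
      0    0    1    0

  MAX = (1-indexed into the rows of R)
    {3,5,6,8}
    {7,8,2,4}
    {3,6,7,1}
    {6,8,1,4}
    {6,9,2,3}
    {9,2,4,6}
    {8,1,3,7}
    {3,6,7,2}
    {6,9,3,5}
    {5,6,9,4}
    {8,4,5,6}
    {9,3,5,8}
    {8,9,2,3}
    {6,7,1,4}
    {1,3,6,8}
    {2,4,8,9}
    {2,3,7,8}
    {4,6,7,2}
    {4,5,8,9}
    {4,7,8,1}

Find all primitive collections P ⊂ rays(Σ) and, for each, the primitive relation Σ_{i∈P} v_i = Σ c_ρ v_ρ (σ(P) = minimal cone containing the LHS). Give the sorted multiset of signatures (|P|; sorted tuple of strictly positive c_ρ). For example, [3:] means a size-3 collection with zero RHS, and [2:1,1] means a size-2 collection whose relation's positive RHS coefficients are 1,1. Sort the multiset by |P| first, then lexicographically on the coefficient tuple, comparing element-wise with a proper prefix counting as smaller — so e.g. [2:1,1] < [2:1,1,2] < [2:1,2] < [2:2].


The 10 primitive collections of Σ (r=9, n=4):

  P={1,9}:  v_{1} + v_{9} = 0  →  sig = [2:]
  P={3,4}:  v_{3} + v_{4} = 0  →  sig = [2:]
  P={5,7}:  v_{5} + v_{7} = 0  →  sig = [2:]
  P={1,2}:  v_{1} + v_{2} = v_{7}  →  sig = [2:1]
  P={2,5}:  v_{2} + v_{5} = v_{9}  →  sig = [2:1]
  P={7,9}:  v_{7} + v_{9} = v_{2}  →  sig = [2:1]
  P={1,5}:  v_{1} + v_{5} = v_{6} + v_{8}  →  sig = [2:1,1]
  P={2,6,8}:  v_{2} + v_{6} + v_{8} = 0  →  sig = [3:]
  P={6,7,8}:  v_{6} + v_{7} + v_{8} = v_{1}  →  sig = [3:1]
  P={6,8,9}:  v_{6} + v_{8} + v_{9} = v_{5}  →  sig = [3:1]

Sorted signature multiset PRS(X):
{ [2:] ×3,  [2:1] ×3,  [2:1,1],  [3:],  [3:1] ×2 }


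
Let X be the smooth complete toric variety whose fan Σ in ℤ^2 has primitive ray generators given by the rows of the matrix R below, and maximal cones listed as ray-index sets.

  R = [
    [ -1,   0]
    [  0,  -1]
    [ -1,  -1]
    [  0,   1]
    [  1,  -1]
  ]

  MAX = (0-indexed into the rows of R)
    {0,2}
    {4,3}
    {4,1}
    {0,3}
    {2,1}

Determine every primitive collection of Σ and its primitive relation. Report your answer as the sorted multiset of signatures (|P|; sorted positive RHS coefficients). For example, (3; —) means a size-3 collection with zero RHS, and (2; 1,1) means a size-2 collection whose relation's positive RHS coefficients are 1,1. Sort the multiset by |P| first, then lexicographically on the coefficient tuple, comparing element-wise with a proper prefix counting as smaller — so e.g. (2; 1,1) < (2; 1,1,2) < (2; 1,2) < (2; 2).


5 minimal non-faces of Δ(Σ) (on 5 rays):

  • {1,3}:  v_{1} + v_{3} = 0 — sig = (2; —)
  • {0,1}:  v_{0} + v_{1} = v_{2} — sig = (2; 1)
  • {0,4}:  v_{0} + v_{4} = v_{1} — sig = (2; 1)
  • {2,3}:  v_{2} + v_{3} = v_{0} — sig = (2; 1)
  • {2,4}:  v_{2} + v_{4} = 2·v_{1} — sig = (2; 2)

Signatures (|P|; sorted positive RHS coefficients), sorted:
    (2; —)
    (2; 1)
    (2; 1)
    (2; 1)
    (2; 2)


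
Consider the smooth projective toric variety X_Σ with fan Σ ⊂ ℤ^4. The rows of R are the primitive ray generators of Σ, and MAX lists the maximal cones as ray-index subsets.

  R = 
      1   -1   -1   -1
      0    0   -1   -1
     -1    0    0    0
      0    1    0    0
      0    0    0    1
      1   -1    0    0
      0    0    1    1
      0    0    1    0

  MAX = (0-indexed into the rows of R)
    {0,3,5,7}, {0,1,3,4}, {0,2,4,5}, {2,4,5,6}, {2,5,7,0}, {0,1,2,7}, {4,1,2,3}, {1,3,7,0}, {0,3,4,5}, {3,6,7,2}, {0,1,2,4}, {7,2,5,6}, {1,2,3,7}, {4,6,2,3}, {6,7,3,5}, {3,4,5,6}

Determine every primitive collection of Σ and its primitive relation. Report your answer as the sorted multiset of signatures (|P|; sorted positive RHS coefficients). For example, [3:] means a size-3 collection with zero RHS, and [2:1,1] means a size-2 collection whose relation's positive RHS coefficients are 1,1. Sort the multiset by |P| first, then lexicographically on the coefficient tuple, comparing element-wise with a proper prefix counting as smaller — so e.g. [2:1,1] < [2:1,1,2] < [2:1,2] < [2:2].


Δ(Σ) — 8 vertices, 6 min non-faces:

  {1,6}:  v_{1} + v_{6} = 0  ⟹  sig = [2:]
  {0,6}:  v_{0} + v_{6} = v_{5}  ⟹  sig = [2:1]
  {1,5}:  v_{1} + v_{5} = v_{0}  ⟹  sig = [2:1]
  {4,7}:  v_{4} + v_{7} = v_{6}  ⟹  sig = [2:1]
  {2,3,5}:  v_{2} + v_{3} + v_{5} = 0  ⟹  sig = [3:]
  {0,2,3}:  v_{0} + v_{2} + v_{3} = v_{1}  ⟹  sig = [3:1]

Hence PRS(X_Σ) =
    |P|=2: 4 collections, coeffs (), (1), (1), (1)
    |P|=3: 2 collections, coeffs (), (1)


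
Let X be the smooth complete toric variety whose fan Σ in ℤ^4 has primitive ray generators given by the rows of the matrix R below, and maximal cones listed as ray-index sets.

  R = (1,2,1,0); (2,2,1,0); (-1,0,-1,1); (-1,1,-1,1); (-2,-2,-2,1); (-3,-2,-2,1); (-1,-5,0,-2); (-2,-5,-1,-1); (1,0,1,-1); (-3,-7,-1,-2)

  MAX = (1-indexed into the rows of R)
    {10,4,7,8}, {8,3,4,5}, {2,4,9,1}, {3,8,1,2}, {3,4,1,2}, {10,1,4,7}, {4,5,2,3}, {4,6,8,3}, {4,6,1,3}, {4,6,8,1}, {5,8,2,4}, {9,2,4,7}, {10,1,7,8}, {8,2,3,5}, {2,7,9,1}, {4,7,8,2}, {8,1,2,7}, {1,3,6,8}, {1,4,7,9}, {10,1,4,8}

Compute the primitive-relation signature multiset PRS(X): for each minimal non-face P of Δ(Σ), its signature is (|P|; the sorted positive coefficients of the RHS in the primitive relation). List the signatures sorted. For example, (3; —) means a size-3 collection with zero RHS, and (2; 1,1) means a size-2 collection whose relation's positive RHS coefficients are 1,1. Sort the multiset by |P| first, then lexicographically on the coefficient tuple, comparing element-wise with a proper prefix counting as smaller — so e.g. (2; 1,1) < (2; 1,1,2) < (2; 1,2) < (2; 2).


Minimal non-faces — 20 found among 10 rays, 20 max cones:

  P={3,9}:  v_{3} + v_{9} = 0  ⟹  sig = (2; —)
  P={1,5}:  v_{1} + v_{5} = v_{3}  ⟹  sig = (2; 1)
  P={2,6}:  v_{2} + v_{6} = v_{3}  ⟹  sig = (2; 1)
  P={2,10}:  v_{2} + v_{10} = v_{7}  ⟹  sig = (2; 1)
  P={3,7}:  v_{3} + v_{7} = v_{8}  ⟹  sig = (2; 1)
  P={8,9}:  v_{8} + v_{9} = v_{7}  ⟹  sig = (2; 1)
  P={5,9}:  v_{5} + v_{9} = v_{2} + v_{4} + v_{8}  ⟹  sig = (2; 1,1,1)
  P={6,9}:  v_{6} + v_{9} = v_{1} + v_{4} + v_{8}  ⟹  sig = (2; 1,1,1)
  P={3,10}:  v_{3} + v_{10} = v_{1} + v_{4} + 2·v_{8}  ⟹  sig = (2; 1,1,2)
  P={5,6}:  v_{5} + v_{6} = 2·v_{3} + v_{4} + v_{8}  ⟹  sig = (2; 1,1,2)
  P={5,7}:  v_{5} + v_{7} = v_{2} + v_{4} + 2·v_{8}  ⟹  sig = (2; 1,1,2)
  P={6,7}:  v_{6} + v_{7} = v_{1} + v_{4} + 2·v_{8}  ⟹  sig = (2; 1,1,2)
  P={9,10}:  v_{9} + v_{10} = v_{1} + v_{4} + 2·v_{7}  ⟹  sig = (2; 1,1,2)
  P={5,10}:  v_{5} + v_{10} = v_{4} + 2·v_{8}  ⟹  sig = (2; 1,2)
  P={6,10}:  v_{6} + v_{10} = 2·v_{1} + 2·v_{4} + 3·v_{8}  ⟹  sig = (2; 2,2,3)
  P={1,2,4,8}:  v_{1} + v_{2} + v_{4} + v_{8} = 0  ⟹  sig = (4; —)
  P={1,2,4,7}:  v_{1} + v_{2} + v_{4} + v_{7} = v_{9}  ⟹  sig = (4; 1)
  P={1,3,4,8}:  v_{1} + v_{3} + v_{4} + v_{8} = v_{6}  ⟹  sig = (4; 1)
  P={1,4,7,8}:  v_{1} + v_{4} + v_{7} + v_{8} = v_{10}  ⟹  sig = (4; 1)
  P={2,3,4,8}:  v_{2} + v_{3} + v_{4} + v_{8} = v_{5}  ⟹  sig = (4; 1)

so the primitive-relation signature multiset is
{ (2; —),  (2; 1) ×5,  (2; 1,1,1) ×2,  (2; 1,1,2) ×5,  (2; 1,2),  (2; 2,2,3),  (4; —),  (4; 1) ×4 }


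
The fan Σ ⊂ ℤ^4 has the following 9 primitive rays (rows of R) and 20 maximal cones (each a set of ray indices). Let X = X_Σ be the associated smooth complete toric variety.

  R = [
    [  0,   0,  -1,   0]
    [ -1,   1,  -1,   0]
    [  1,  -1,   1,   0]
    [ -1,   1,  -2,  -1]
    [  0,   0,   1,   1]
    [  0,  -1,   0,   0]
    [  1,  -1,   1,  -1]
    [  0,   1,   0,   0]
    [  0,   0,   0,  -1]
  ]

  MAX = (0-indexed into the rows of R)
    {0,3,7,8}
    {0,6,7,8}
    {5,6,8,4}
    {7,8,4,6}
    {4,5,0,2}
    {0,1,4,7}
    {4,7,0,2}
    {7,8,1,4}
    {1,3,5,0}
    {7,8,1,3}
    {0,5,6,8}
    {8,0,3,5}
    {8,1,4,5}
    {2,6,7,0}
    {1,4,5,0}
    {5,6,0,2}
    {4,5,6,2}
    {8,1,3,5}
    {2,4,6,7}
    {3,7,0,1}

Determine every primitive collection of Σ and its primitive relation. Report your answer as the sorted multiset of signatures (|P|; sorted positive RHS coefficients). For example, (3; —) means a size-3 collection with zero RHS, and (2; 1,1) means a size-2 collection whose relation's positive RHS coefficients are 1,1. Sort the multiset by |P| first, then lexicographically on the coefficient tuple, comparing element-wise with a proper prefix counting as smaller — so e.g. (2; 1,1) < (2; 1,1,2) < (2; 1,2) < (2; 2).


Δ(Σ) — 9 vertices, 10 min non-faces:

  P = {1,2}:  v_{1} + v_{2} = 0  →  sig = (2; —)
  P = {5,7}:  v_{5} + v_{7} = 0  →  sig = (2; —)
  P = {1,6}:  v_{1} + v_{6} = v_{8}  →  sig = (2; 1)
  P = {2,8}:  v_{2} + v_{8} = v_{6}  →  sig = (2; 1)
  P = {3,4}:  v_{3} + v_{4} = v_{1}  →  sig = (2; 1)
  P = {2,3}:  v_{2} + v_{3} = v_{0} + v_{8}  →  sig = (2; 1,1)
  P = {3,6}:  v_{3} + v_{6} = v_{0} + 2·v_{8}  →  sig = (2; 1,2)
  P = {0,4,8}:  v_{0} + v_{4} + v_{8} = 0  →  sig = (3; —)
  P = {0,1,8}:  v_{0} + v_{1} + v_{8} = v_{3}  →  sig = (3; 1)
  P = {0,4,6}:  v_{0} + v_{4} + v_{6} = v_{2}  →  sig = (3; 1)

so the primitive-relation signature multiset is
    (2; —)
    (2; —)
    (2; 1)
    (2; 1)
    (2; 1)
    (2; 1,1)
    (2; 1,2)
    (3; —)
    (3; 1)
    (3; 1)


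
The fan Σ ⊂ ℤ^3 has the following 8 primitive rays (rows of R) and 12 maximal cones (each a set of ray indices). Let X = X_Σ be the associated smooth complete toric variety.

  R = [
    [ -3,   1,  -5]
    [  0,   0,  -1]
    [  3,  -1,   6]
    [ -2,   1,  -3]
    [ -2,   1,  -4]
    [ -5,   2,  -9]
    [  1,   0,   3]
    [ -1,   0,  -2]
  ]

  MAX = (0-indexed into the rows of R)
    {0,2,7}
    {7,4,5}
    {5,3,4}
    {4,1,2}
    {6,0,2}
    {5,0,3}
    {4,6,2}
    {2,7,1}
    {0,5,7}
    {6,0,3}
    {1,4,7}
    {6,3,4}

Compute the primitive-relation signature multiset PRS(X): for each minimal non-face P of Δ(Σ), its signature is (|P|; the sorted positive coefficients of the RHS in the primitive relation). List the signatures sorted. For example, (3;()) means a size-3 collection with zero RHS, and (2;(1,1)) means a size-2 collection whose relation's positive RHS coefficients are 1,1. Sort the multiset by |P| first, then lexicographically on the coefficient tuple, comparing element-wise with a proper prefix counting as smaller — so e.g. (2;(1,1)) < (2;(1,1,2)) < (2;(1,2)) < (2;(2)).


Σ has 11 primitive collections:

  P = {0,4}:  v_{0} + v_{4} = v_{5}  ⇒ sig = (2;(1))
  P = {1,3}:  v_{1} + v_{3} = v_{4}  ⇒ sig = (2;(1))
  P = {2,3}:  v_{2} + v_{3} = v_{6}  ⇒ sig = (2;(1))
  P = {2,5}:  v_{2} + v_{5} = v_{3}  ⇒ sig = (2;(1))
  P = {3,7}:  v_{3} + v_{7} = v_{0}  ⇒ sig = (2;(1))
  P = {0,1}:  v_{0} + v_{1} = v_{4} + v_{7}  ⇒ sig = (2;(1,1))
  P = {1,6}:  v_{1} + v_{6} = v_{2} + v_{4}  ⇒ sig = (2;(1,1))
  P = {6,7}:  v_{6} + v_{7} = v_{0} + v_{2}  ⇒ sig = (2;(1,1))
  P = {1,5}:  v_{1} + v_{5} = 2·v_{4} + v_{7}  ⇒ sig = (2;(1,2))
  P = {5,6}:  v_{5} + v_{6} = 2·v_{3}  ⇒ sig = (2;(2))
  P = {2,4,7}:  v_{2} + v_{4} + v_{7} = 0  ⇒ sig = (3;())

Signatures (|P|; sorted positive RHS coefficients), sorted:
{ (2;(1)) ×5,  (2;(1,1)) ×3,  (2;(1,2)),  (2;(2)),  (3;()) }


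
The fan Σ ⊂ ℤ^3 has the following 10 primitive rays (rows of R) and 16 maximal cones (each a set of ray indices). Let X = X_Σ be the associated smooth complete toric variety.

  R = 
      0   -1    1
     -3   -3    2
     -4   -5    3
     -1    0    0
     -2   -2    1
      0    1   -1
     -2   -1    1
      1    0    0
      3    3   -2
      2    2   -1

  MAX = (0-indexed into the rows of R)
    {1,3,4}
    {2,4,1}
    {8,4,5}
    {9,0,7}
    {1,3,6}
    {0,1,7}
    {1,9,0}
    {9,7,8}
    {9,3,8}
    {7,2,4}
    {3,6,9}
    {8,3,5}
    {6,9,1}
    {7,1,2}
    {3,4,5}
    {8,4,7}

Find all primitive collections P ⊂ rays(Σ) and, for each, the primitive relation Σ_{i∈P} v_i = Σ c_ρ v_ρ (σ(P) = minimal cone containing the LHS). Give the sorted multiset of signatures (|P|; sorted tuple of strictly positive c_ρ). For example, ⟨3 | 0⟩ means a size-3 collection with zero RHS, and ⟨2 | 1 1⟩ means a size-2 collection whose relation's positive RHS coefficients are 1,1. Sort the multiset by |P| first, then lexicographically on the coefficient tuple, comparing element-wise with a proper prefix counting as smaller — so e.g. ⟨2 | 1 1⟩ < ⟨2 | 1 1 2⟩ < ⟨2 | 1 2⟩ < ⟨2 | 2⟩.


Minimal non-faces — 25 found among 10 rays, 16 max cones:

  P={0,5}:  v_{0} + v_{5} = 0  ⟹  sig = ⟨2 | 0⟩
  P={1,8}:  v_{1} + v_{8} = 0  ⟹  sig = ⟨2 | 0⟩
  P={3,7}:  v_{3} + v_{7} = 0  ⟹  sig = ⟨2 | 0⟩
  P={4,9}:  v_{4} + v_{9} = 0  ⟹  sig = ⟨2 | 0⟩
  P={0,3}:  v_{0} + v_{3} = v_{1} + v_{9}  ⟹  sig = ⟨2 | 1 1⟩
  P={0,4}:  v_{0} + v_{4} = v_{1} + v_{7}  ⟹  sig = ⟨2 | 1 1⟩
  P={0,8}:  v_{0} + v_{8} = v_{7} + v_{9}  ⟹  sig = ⟨2 | 1 1⟩
  P={1,5}:  v_{1} + v_{5} = v_{3} + v_{4}  ⟹  sig = ⟨2 | 1 1⟩
  P={2,3}:  v_{2} + v_{3} = v_{1} + v_{4}  ⟹  sig = ⟨2 | 1 1⟩
  P={2,8}:  v_{2} + v_{8} = v_{4} + v_{7}  ⟹  sig = ⟨2 | 1 1⟩
  P={2,9}:  v_{2} + v_{9} = v_{1} + v_{7}  ⟹  sig = ⟨2 | 1 1⟩
  P={4,6}:  v_{4} + v_{6} = v_{1} + v_{3}  ⟹  sig = ⟨2 | 1 1⟩
  P={5,7}:  v_{5} + v_{7} = v_{4} + v_{8}  ⟹  sig = ⟨2 | 1 1⟩
  P={5,9}:  v_{5} + v_{9} = v_{3} + v_{8}  ⟹  sig = ⟨2 | 1 1⟩
  P={6,7}:  v_{6} + v_{7} = v_{1} + v_{9}  ⟹  sig = ⟨2 | 1 1⟩
  P={6,8}:  v_{6} + v_{8} = v_{3} + v_{9}  ⟹  sig = ⟨2 | 1 1⟩
  P={2,5}:  v_{2} + v_{5} = 2·v_{4}  ⟹  sig = ⟨2 | 2⟩
  P={2,6}:  v_{2} + v_{6} = 2·v_{1}  ⟹  sig = ⟨2 | 2⟩
  P={5,6}:  v_{5} + v_{6} = 2·v_{3}  ⟹  sig = ⟨2 | 2⟩
  P={0,2}:  v_{0} + v_{2} = 2·v_{1} + 2·v_{7}  ⟹  sig = ⟨2 | 2 2⟩
  P={0,6}:  v_{0} + v_{6} = 2·v_{1} + 2·v_{9}  ⟹  sig = ⟨2 | 2 2⟩
  P={1,3,9}:  v_{1} + v_{3} + v_{9} = v_{6}  ⟹  sig = ⟨3 | 1⟩
  P={1,4,7}:  v_{1} + v_{4} + v_{7} = v_{2}  ⟹  sig = ⟨3 | 1⟩
  P={1,7,9}:  v_{1} + v_{7} + v_{9} = v_{0}  ⟹  sig = ⟨3 | 1⟩
  P={3,4,8}:  v_{3} + v_{4} + v_{8} = v_{5}  ⟹  sig = ⟨3 | 1⟩

Sorted signature multiset PRS(X):
[⟨2 | 0⟩, ⟨2 | 0⟩, ⟨2 | 0⟩, ⟨2 | 0⟩, ⟨2 | 1 1⟩, ⟨2 | 1 1⟩, ⟨2 | 1 1⟩, ⟨2 | 1 1⟩, ⟨2 | 1 1⟩, ⟨2 | 1 1⟩, ⟨2 | 1 1⟩, ⟨2 | 1 1⟩, ⟨2 | 1 1⟩, ⟨2 | 1 1⟩, ⟨2 | 1 1⟩, ⟨2 | 1 1⟩, ⟨2 | 2⟩, ⟨2 | 2⟩, ⟨2 | 2⟩, ⟨2 | 2 2⟩, ⟨2 | 2 2⟩, ⟨3 | 1⟩, ⟨3 | 1⟩, ⟨3 | 1⟩, ⟨3 | 1⟩]


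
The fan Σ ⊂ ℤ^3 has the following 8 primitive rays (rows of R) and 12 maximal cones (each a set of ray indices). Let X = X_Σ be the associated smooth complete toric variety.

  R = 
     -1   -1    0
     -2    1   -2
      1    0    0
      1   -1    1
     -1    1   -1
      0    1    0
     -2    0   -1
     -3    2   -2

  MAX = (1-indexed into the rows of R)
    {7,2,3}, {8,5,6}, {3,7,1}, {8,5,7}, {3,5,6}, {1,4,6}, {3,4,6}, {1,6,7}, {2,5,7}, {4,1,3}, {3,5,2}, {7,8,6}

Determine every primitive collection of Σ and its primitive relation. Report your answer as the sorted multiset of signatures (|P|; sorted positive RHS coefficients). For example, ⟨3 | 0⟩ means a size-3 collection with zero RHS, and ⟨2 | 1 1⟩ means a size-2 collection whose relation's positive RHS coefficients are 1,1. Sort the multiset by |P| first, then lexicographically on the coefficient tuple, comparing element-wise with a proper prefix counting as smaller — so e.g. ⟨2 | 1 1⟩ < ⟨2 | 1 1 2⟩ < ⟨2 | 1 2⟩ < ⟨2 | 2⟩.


Δ(Σ) — 8 vertices, 14 min non-faces:

  P={4,5}:  v_{4} + v_{5} = 0 ; sig = ⟨2 | 0⟩
  P={1,5}:  v_{1} + v_{5} = v_{7} ; sig = ⟨2 | 1⟩
  P={4,7}:  v_{4} + v_{7} = v_{1} ; sig = ⟨2 | 1⟩
  P={2,4}:  v_{2} + v_{4} = v_{3} + v_{7} ; sig = ⟨2 | 1 1⟩
  P={4,8}:  v_{4} + v_{8} = v_{6} + v_{7} ; sig = ⟨2 | 1 1⟩
  P={1,2}:  v_{1} + v_{2} = v_{3} + 2·v_{7} ; sig = ⟨2 | 1 2⟩
  P={1,8}:  v_{1} + v_{8} = v_{6} + 2·v_{7} ; sig = ⟨2 | 1 2⟩
  P={2,8}:  v_{2} + v_{8} = 3·v_{5} + v_{7} ; sig = ⟨2 | 1 3⟩
  P={2,6}:  v_{2} + v_{6} = 2·v_{5} ; sig = ⟨2 | 2⟩
  P={3,8}:  v_{3} + v_{8} = 2·v_{5} ; sig = ⟨2 | 2⟩
  P={1,3,6}:  v_{1} + v_{3} + v_{6} = 0 ; sig = ⟨3 | 0⟩
  P={3,5,7}:  v_{3} + v_{5} + v_{7} = v_{2} ; sig = ⟨3 | 1⟩
  P={3,6,7}:  v_{3} + v_{6} + v_{7} = v_{5} ; sig = ⟨3 | 1⟩
  P={5,6,7}:  v_{5} + v_{6} + v_{7} = v_{8} ; sig = ⟨3 | 1⟩

Sorted signature multiset PRS(X):
    ⟨2 | 0⟩
    ⟨2 | 1⟩
    ⟨2 | 1⟩
    ⟨2 | 1 1⟩
    ⟨2 | 1 1⟩
    ⟨2 | 1 2⟩
    ⟨2 | 1 2⟩
    ⟨2 | 1 3⟩
    ⟨2 | 2⟩
    ⟨2 | 2⟩
    ⟨3 | 0⟩
    ⟨3 | 1⟩
    ⟨3 | 1⟩
    ⟨3 | 1⟩


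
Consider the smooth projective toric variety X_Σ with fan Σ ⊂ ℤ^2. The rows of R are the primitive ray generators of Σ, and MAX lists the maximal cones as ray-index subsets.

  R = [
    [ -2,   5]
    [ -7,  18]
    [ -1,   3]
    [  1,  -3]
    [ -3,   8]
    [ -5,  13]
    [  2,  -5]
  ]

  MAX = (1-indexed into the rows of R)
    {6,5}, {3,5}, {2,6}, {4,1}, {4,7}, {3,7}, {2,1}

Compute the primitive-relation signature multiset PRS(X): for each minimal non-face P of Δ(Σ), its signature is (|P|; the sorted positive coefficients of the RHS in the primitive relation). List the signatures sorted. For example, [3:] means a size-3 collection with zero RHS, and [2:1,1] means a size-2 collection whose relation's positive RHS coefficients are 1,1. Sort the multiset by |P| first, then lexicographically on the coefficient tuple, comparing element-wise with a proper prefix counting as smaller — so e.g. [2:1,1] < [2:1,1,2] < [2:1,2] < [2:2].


The 14 primitive collections of Σ (r=7, n=2):

  • {1,7}:  v_{1} + v_{7} = 0  →  sig = [2:]
  • {3,4}:  v_{3} + v_{4} = 0  →  sig = [2:]
  • {1,3}:  v_{1} + v_{3} = v_{5}  →  sig = [2:1]
  • {1,5}:  v_{1} + v_{5} = v_{6}  →  sig = [2:1]
  • {1,6}:  v_{1} + v_{6} = v_{2}  →  sig = [2:1]
  • {2,7}:  v_{2} + v_{7} = v_{6}  →  sig = [2:1]
  • {4,5}:  v_{4} + v_{5} = v_{1}  →  sig = [2:1]
  • {5,7}:  v_{5} + v_{7} = v_{3}  →  sig = [2:1]
  • {6,7}:  v_{6} + v_{7} = v_{5}  →  sig = [2:1]
  • {2,3}:  v_{2} + v_{3} = v_{5} + v_{6}  →  sig = [2:1,1]
  • {2,5}:  v_{2} + v_{5} = 2·v_{6}  →  sig = [2:2]
  • {3,6}:  v_{3} + v_{6} = 2·v_{5}  →  sig = [2:2]
  • {4,6}:  v_{4} + v_{6} = 2·v_{1}  →  sig = [2:2]
  • {2,4}:  v_{2} + v_{4} = 3·v_{1}  →  sig = [2:3]

Hence PRS(X_Σ) =
    [2:]
    [2:]
    [2:1]
    [2:1]
    [2:1]
    [2:1]
    [2:1]
    [2:1]
    [2:1]
    [2:1,1]
    [2:2]
    [2:2]
    [2:2]
    [2:3]


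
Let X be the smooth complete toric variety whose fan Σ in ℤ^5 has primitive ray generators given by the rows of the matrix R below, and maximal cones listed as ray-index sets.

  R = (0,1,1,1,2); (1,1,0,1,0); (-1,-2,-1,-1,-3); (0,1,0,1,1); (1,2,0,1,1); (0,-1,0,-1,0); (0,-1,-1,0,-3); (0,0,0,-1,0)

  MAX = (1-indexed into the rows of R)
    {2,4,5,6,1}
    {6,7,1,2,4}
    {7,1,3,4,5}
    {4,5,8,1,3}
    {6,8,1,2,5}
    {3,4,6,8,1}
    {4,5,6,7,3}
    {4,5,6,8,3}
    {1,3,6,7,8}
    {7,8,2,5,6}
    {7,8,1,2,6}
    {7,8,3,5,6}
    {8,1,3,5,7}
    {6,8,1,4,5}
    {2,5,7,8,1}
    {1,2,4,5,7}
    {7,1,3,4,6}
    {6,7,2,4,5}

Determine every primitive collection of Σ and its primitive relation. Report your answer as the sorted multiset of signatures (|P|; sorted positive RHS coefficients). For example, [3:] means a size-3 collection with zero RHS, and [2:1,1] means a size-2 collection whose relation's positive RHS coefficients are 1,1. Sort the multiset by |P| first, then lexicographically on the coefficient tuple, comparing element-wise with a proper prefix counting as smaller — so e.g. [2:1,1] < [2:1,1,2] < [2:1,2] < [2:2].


5 collections generate NE(X_Σ); each relation:

  {2,3}:  v_{2} + v_{3} = v_{7} — sig = [2:1]
  {2,4,8}:  v_{2} + v_{4} + v_{8} = v_{5} — sig = [3:1]
  {4,7,8}:  v_{4} + v_{7} + v_{8} = v_{3} + v_{5} — sig = [3:1,1]
  {1,3,5,6}:  v_{1} + v_{3} + v_{5} + v_{6} = 0 — sig = [4:]
  {1,5,6,7}:  v_{1} + v_{5} + v_{6} + v_{7} = v_{2} — sig = [4:1]

so the primitive-relation signature multiset is
[[2:1], [3:1], [3:1,1], [4:], [4:1]]


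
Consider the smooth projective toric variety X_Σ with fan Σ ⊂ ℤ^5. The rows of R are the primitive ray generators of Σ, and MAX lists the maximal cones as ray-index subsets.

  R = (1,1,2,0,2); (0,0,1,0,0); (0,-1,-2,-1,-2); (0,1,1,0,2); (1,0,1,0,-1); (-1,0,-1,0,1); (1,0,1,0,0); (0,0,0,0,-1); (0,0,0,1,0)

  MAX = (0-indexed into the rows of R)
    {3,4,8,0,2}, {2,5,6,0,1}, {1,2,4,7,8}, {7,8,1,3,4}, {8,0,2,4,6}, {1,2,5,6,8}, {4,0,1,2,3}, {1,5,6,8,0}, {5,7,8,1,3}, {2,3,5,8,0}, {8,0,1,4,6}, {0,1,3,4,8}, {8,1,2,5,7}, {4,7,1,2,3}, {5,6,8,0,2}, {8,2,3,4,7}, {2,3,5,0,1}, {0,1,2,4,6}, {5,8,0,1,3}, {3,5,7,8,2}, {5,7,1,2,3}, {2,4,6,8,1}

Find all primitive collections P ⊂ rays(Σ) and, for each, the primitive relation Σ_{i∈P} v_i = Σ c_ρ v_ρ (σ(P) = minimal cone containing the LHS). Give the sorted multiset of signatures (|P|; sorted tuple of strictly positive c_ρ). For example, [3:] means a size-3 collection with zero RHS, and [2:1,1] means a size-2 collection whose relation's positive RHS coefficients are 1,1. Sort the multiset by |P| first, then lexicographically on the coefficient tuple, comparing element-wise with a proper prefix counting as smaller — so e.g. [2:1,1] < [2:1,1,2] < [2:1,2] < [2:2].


Primitive collections (6):

  P={4,5}:  v_{4} + v_{5} = 0  →  sig = [2:]
  P={3,6}:  v_{3} + v_{6} = v_{0}  →  sig = [2:1]
  P={6,7}:  v_{6} + v_{7} = v_{4}  →  sig = [2:1]
  P={0,7}:  v_{0} + v_{7} = v_{3} + v_{4}  →  sig = [2:1,1]
  P={1,2,3,8}:  v_{1} + v_{2} + v_{3} + v_{8} = 0  →  sig = [4:]
  P={0,1,2,8}:  v_{0} + v_{1} + v_{2} + v_{8} = v_{6}  →  sig = [4:1]

Sorted signature multiset PRS(X):
    [2:]
    [2:1]
    [2:1]
    [2:1,1]
    [4:]
    [4:1]


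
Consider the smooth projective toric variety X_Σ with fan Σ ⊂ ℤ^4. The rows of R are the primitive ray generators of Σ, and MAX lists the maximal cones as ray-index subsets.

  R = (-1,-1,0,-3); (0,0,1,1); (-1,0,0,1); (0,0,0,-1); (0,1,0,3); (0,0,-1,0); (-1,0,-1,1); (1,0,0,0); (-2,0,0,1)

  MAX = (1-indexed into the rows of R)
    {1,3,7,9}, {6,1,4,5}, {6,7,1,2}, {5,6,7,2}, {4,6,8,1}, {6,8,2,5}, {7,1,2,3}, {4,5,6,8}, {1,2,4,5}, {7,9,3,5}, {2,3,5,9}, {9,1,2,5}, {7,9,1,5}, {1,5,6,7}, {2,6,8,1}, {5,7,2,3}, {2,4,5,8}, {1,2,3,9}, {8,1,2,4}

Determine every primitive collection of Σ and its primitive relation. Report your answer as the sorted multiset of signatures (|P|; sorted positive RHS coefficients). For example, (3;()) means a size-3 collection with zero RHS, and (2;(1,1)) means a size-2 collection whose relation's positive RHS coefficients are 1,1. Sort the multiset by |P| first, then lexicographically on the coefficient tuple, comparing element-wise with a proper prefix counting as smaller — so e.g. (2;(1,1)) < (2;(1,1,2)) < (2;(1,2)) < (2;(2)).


|primitive collections| = 14. Relations:

  {3,6}:  v_{3} + v_{6} = v_{7}  so sig = (2;(1))
  {8,9}:  v_{8} + v_{9} = v_{3}  so sig = (2;(1))
  {3,4}:  v_{3} + v_{4} = v_{1} + v_{5}  so sig = (2;(1,1))
  {3,8}:  v_{3} + v_{8} = v_{2} + v_{6}  so sig = (2;(1,1))
  {4,7}:  v_{4} + v_{7} = v_{1} + v_{5} + v_{6}  so sig = (2;(1,1,1))
  {6,9}:  v_{6} + v_{9} = v_{1} + v_{5} + v_{7}  so sig = (2;(1,1,1))
  {7,8}:  v_{7} + v_{8} = v_{2} + 2·v_{6}  so sig = (2;(1,2))
  {4,9}:  v_{4} + v_{9} = 2·v_{1} + 2·v_{5}  so sig = (2;(2,2))
  {1,5,8}:  v_{1} + v_{5} + v_{8} = 0  so sig = (3;())
  {2,4,6}:  v_{2} + v_{4} + v_{6} = 0  so sig = (3;())
  {1,3,5}:  v_{1} + v_{3} + v_{5} = v_{9}  so sig = (3;(1))
  {2,7,9}:  v_{2} + v_{7} + v_{9} = 3·v_{3}  so sig = (3;(3))
  {1,2,5,6}:  v_{1} + v_{2} + v_{5} + v_{6} = v_{3}  so sig = (4;(1))
  {1,2,5,7}:  v_{1} + v_{2} + v_{5} + v_{7} = 2·v_{3}  so sig = (4;(2))

so the primitive-relation signature multiset is
    |P|=2: 8 collections, coeffs (1), (1), (1,1), (1,1), (1,1,1), (1,1,1), (1,2), (2,2)
    |P|=3: 4 collections, coeffs (), (), (1), (3)
    |P|=4: 2 collections, coeffs (1), (2)


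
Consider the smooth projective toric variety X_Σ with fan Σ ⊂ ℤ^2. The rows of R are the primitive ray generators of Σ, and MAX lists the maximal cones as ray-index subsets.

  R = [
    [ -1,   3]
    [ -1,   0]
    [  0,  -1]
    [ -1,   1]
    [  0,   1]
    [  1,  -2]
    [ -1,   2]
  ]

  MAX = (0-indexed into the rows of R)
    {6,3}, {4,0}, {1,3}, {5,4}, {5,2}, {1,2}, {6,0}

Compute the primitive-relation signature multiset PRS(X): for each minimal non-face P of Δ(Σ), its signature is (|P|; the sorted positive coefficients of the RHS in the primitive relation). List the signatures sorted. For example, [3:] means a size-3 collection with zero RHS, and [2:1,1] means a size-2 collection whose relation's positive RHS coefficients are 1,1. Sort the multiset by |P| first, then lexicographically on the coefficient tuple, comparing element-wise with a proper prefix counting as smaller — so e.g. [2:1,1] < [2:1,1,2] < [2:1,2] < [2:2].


Primitive collections (14):

  {2,4}:  v_{2} + v_{4} = 0 — sig = [2:]
  {5,6}:  v_{5} + v_{6} = 0 — sig = [2:]
  {0,2}:  v_{0} + v_{2} = v_{6} — sig = [2:1]
  {0,5}:  v_{0} + v_{5} = v_{4} — sig = [2:1]
  {1,4}:  v_{1} + v_{4} = v_{3} — sig = [2:1]
  {2,3}:  v_{2} + v_{3} = v_{1} — sig = [2:1]
  {2,6}:  v_{2} + v_{6} = v_{3} — sig = [2:1]
  {3,4}:  v_{3} + v_{4} = v_{6} — sig = [2:1]
  {3,5}:  v_{3} + v_{5} = v_{2} — sig = [2:1]
  {4,6}:  v_{4} + v_{6} = v_{0} — sig = [2:1]
  {0,1}:  v_{0} + v_{1} = v_{3} + v_{6} — sig = [2:1,1]
  {0,3}:  v_{0} + v_{3} = 2·v_{6} — sig = [2:2]
  {1,5}:  v_{1} + v_{5} = 2·v_{2} — sig = [2:2]
  {1,6}:  v_{1} + v_{6} = 2·v_{3} — sig = [2:2]

Signatures (|P|; sorted positive RHS coefficients), sorted:
{ [2:] ×2,  [2:1] ×8,  [2:1,1],  [2:2] ×3 }


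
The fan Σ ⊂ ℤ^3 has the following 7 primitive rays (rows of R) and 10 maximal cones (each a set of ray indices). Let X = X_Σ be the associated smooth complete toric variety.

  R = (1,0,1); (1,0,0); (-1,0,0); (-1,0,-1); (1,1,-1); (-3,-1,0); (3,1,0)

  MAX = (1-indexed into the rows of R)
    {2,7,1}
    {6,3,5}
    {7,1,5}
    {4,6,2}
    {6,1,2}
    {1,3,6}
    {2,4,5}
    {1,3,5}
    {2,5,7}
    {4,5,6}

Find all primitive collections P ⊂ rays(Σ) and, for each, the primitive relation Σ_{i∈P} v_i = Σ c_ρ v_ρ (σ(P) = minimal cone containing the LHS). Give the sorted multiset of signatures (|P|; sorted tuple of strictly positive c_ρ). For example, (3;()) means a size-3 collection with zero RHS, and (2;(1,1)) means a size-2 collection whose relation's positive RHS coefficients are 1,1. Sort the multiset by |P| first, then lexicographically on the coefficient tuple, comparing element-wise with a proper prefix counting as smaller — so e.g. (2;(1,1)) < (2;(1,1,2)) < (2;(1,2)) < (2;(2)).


Minimal non-faces — 9 found among 7 rays, 10 max cones:

  {1,4}:  v_{1} + v_{4} = 0  ⟹  sig = (2;())
  {2,3}:  v_{2} + v_{3} = 0  ⟹  sig = (2;())
  {6,7}:  v_{6} + v_{7} = 0  ⟹  sig = (2;())
  {3,4}:  v_{3} + v_{4} = v_{5} + v_{6}  ⟹  sig = (2;(1,1))
  {3,7}:  v_{3} + v_{7} = v_{1} + v_{5}  ⟹  sig = (2;(1,1))
  {4,7}:  v_{4} + v_{7} = v_{2} + v_{5}  ⟹  sig = (2;(1,1))
  {1,2,5}:  v_{1} + v_{2} + v_{5} = v_{7}  ⟹  sig = (3;(1))
  {1,5,6}:  v_{1} + v_{5} + v_{6} = v_{3}  ⟹  sig = (3;(1))
  {2,5,6}:  v_{2} + v_{5} + v_{6} = v_{4}  ⟹  sig = (3;(1))

so the primitive-relation signature multiset is
    |P|=2: 6 collections, coeffs (), (), (), (1,1), (1,1), (1,1)
    |P|=3: 3 collections, coeffs (1), (1), (1)


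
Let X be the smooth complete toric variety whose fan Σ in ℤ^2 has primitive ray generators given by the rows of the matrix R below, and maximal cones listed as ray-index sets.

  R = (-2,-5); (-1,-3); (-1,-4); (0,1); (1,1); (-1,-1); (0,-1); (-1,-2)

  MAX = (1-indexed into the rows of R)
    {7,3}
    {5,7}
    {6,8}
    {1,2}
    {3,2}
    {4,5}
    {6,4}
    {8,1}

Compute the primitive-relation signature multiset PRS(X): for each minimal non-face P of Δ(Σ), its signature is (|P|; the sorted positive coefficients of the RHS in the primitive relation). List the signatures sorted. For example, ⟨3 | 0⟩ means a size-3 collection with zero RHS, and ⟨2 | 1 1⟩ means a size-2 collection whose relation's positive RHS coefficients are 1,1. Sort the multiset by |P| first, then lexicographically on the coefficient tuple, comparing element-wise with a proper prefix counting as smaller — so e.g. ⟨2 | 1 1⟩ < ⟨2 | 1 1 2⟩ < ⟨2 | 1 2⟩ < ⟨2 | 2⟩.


Σ has 20 primitive collections:

  {4,7}:  v_{4} + v_{7} = 0  →  sig = ⟨2 | 0⟩
  {5,6}:  v_{5} + v_{6} = 0  →  sig = ⟨2 | 0⟩
  {1,5}:  v_{1} + v_{5} = v_{3}  →  sig = ⟨2 | 1⟩
  {2,4}:  v_{2} + v_{4} = v_{8}  →  sig = ⟨2 | 1⟩
  {2,7}:  v_{2} + v_{7} = v_{3}  →  sig = ⟨2 | 1⟩
  {2,8}:  v_{2} + v_{8} = v_{1}  →  sig = ⟨2 | 1⟩
  {3,4}:  v_{3} + v_{4} = v_{2}  →  sig = ⟨2 | 1⟩
  {3,6}:  v_{3} + v_{6} = v_{1}  →  sig = ⟨2 | 1⟩
  {4,8}:  v_{4} + v_{8} = v_{6}  →  sig = ⟨2 | 1⟩
  {5,8}:  v_{5} + v_{8} = v_{7}  →  sig = ⟨2 | 1⟩
  {6,7}:  v_{6} + v_{7} = v_{8}  →  sig = ⟨2 | 1⟩
  {7,8}:  v_{7} + v_{8} = v_{2}  →  sig = ⟨2 | 1⟩
  {1,4}:  v_{1} + v_{4} = 2·v_{8}  →  sig = ⟨2 | 2⟩
  {1,7}:  v_{1} + v_{7} = 2·v_{2}  →  sig = ⟨2 | 2⟩
  {2,5}:  v_{2} + v_{5} = 2·v_{7}  →  sig = ⟨2 | 2⟩
  {2,6}:  v_{2} + v_{6} = 2·v_{8}  →  sig = ⟨2 | 2⟩
  {3,8}:  v_{3} + v_{8} = 2·v_{2}  →  sig = ⟨2 | 2⟩
  {1,3}:  v_{1} + v_{3} = 3·v_{2}  →  sig = ⟨2 | 3⟩
  {1,6}:  v_{1} + v_{6} = 3·v_{8}  →  sig = ⟨2 | 3⟩
  {3,5}:  v_{3} + v_{5} = 3·v_{7}  →  sig = ⟨2 | 3⟩

so the primitive-relation signature multiset is
    |P|=2: 20 collections, coeffs (), (), (1), (1), (1), (1), (1), (1), (1), (1), (1), (1), (2), (2), (2), (2), (2), (3), (3), (3)


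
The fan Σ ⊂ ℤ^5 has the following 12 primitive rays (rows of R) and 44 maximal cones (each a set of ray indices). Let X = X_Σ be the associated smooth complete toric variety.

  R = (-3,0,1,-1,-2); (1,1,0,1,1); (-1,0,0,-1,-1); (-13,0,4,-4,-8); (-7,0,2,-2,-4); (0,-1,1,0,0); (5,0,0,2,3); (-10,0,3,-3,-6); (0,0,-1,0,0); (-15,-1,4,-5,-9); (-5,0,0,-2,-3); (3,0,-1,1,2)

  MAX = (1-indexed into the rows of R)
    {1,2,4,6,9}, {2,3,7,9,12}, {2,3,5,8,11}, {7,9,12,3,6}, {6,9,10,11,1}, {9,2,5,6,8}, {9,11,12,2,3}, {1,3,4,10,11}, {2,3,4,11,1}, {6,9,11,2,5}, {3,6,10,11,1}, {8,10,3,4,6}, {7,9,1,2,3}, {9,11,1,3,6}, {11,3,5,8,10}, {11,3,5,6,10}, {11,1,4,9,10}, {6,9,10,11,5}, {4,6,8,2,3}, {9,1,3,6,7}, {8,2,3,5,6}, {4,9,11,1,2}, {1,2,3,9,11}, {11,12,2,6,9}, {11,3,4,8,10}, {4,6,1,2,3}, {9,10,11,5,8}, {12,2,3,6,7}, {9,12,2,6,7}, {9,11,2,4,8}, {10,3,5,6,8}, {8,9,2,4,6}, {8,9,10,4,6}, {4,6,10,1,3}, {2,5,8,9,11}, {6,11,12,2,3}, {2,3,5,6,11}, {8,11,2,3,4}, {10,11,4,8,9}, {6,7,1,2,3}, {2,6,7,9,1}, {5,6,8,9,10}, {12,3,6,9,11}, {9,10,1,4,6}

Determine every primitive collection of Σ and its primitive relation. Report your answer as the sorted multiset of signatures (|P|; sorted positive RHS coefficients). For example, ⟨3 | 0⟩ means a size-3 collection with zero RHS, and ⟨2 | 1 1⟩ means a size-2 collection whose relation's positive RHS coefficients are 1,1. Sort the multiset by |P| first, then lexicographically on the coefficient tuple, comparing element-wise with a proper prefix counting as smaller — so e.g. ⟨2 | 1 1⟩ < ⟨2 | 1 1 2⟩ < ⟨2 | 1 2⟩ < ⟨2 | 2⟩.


Primitive collections (22):

  P = {1,12}:  v_{1} + v_{12} = 0  so sig = ⟨2 | 0⟩
  P = {7,11}:  v_{7} + v_{11} = 0  so sig = ⟨2 | 0⟩
  P = {1,5}:  v_{1} + v_{5} = v_{8}  so sig = ⟨2 | 1⟩
  P = {1,8}:  v_{1} + v_{8} = v_{4}  so sig = ⟨2 | 1⟩
  P = {4,12}:  v_{4} + v_{12} = v_{8}  so sig = ⟨2 | 1⟩
  P = {8,12}:  v_{8} + v_{12} = v_{5}  so sig = ⟨2 | 1⟩
  P = {7,10}:  v_{7} + v_{10} = v_{6} + v_{8}  so sig = ⟨2 | 1 1⟩
  P = {5,7}:  v_{5} + v_{7} = v_{1} + v_{2} + v_{6}  so sig = ⟨2 | 1 1 1⟩
  P = {5,12}:  v_{5} + v_{12} = v_{2} + v_{6} + v_{11}  so sig = ⟨2 | 1 1 1⟩
  P = {10,12}:  v_{10} + v_{12} = v_{5} + v_{6} + v_{11}  so sig = ⟨2 | 1 1 1⟩
  P = {7,8}:  v_{7} + v_{8} = 2·v_{1} + v_{2} + v_{6}  so sig = ⟨2 | 1 1 2⟩
  P = {4,7}:  v_{4} + v_{7} = 3·v_{1} + v_{2} + v_{6}  so sig = ⟨2 | 1 1 3⟩
  P = {2,10}:  v_{2} + v_{10} = 2·v_{5}  so sig = ⟨2 | 2⟩
  P = {4,5}:  v_{4} + v_{5} = 2·v_{8}  so sig = ⟨2 | 2⟩
  P = {6,8,11}:  v_{6} + v_{8} + v_{11} = v_{10}  so sig = ⟨3 | 1⟩
  P = {3,5,9}:  v_{3} + v_{5} + v_{9} = v_{1} + v_{11}  so sig = ⟨3 | 1 1⟩
  P = {4,6,11}:  v_{4} + v_{6} + v_{11} = v_{1} + v_{10}  so sig = ⟨3 | 1 1⟩
  P = {3,8,9}:  v_{3} + v_{8} + v_{9} = 2·v_{1} + v_{11}  so sig = ⟨3 | 1 2⟩
  P = {3,9,10}:  v_{3} + v_{9} + v_{10} = 2·v_{1} + v_{6} + 2·v_{11}  so sig = ⟨3 | 1 2 2⟩
  P = {3,4,9}:  v_{3} + v_{4} + v_{9} = 3·v_{1} + v_{11}  so sig = ⟨3 | 1 3⟩
  P = {2,3,6,9}:  v_{2} + v_{3} + v_{6} + v_{9} = 0  so sig = ⟨4 | 0⟩
  P = {1,2,6,11}:  v_{1} + v_{2} + v_{6} + v_{11} = v_{5}  so sig = ⟨4 | 1⟩

Hence PRS(X_Σ) =
{ ⟨2 | 0⟩ ×2,  ⟨2 | 1⟩ ×4,  ⟨2 | 1 1⟩,  ⟨2 | 1 1 1⟩ ×3,  ⟨2 | 1 1 2⟩,  ⟨2 | 1 1 3⟩,  ⟨2 | 2⟩ ×2,  ⟨3 | 1⟩,  ⟨3 | 1 1⟩ ×2,  ⟨3 | 1 2⟩,  ⟨3 | 1 2 2⟩,  ⟨3 | 1 3⟩,  ⟨4 | 0⟩,  ⟨4 | 1⟩ }


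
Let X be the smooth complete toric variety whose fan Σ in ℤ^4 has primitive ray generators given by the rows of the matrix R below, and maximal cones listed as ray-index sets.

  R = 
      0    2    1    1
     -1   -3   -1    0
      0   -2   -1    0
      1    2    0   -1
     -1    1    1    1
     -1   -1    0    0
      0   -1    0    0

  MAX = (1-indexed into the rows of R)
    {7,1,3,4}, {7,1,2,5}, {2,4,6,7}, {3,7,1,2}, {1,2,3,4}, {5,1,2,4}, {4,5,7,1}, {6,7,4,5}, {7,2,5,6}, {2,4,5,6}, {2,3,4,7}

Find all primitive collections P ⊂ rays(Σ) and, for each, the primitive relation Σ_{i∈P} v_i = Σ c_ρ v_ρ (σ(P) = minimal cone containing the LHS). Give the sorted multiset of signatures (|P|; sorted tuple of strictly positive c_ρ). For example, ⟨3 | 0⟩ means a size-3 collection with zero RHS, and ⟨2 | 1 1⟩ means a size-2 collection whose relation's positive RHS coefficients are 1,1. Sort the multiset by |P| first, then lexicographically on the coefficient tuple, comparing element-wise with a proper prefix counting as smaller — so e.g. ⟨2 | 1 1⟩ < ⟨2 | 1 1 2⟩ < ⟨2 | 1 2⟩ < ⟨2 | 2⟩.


Minimal non-faces — 5 found among 7 rays, 11 max cones:

  P = {1,6}:  v_{1} + v_{6} = v_{5} — sig = ⟨2 | 1⟩
  P = {3,6}:  v_{3} + v_{6} = v_{2} — sig = ⟨2 | 1⟩
  P = {3,5}:  v_{3} + v_{5} = v_{1} + v_{2} — sig = ⟨2 | 1 1⟩
  P = {1,2,4,7}:  v_{1} + v_{2} + v_{4} + v_{7} = 0 — sig = ⟨4 | 0⟩
  P = {2,4,5,7}:  v_{2} + v_{4} + v_{5} + v_{7} = v_{6} — sig = ⟨4 | 1⟩

Sorted signature multiset PRS(X):
[⟨2 | 1⟩, ⟨2 | 1⟩, ⟨2 | 1 1⟩, ⟨4 | 0⟩, ⟨4 | 1⟩]
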